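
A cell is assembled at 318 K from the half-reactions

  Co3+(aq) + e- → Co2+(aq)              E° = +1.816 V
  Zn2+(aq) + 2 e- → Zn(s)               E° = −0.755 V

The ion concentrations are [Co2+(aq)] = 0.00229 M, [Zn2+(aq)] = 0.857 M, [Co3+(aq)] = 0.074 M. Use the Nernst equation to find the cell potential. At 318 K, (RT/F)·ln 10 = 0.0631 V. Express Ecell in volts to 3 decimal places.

Co³⁺/Co²⁺ is reduced (cathode, E° = +1.816 V) and Zn²⁺/Zn is oxidized (anode).
E°cell = E°cat − E°an = +1.816 − (−0.755) = +2.571 V; n = 2.
The balanced reaction is 2 Co3+(aq) + Zn(s) → 2 Co2+(aq) + Zn2+(aq), so Q = ([Co2+(aq)]^2·[Zn2+(aq)]) / [Co3+(aq)]^2 = 0.000821 and log Q = −3.086.
By the Nernst equation, E = +2.571 − (0.0631/2)·(−3.086) = +2.668 V.

+2.668 V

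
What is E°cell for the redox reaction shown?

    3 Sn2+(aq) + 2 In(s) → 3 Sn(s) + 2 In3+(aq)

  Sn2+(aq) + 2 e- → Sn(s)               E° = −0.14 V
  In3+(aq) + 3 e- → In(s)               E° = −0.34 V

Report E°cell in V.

+0.20 V

In the reaction as written, Sn2+(aq) is reduced (cathode) and In3+(aq) is produced by oxidation at the anode.
E°cell = E°(cathode) − E°(anode) = −0.14 − (−0.34) = +0.20 V.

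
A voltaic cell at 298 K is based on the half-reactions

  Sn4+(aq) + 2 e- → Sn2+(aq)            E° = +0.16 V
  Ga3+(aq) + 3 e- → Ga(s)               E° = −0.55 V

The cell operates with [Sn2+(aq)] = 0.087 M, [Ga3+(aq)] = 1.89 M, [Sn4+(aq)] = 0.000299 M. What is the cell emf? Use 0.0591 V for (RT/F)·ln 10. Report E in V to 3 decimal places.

+0.632 V

Since E°(Sn⁴⁺/Sn²⁺) > E°(Ga³⁺/Ga), Sn⁴⁺/Sn²⁺ serves as the cathode.
The standard potential is +0.16 − (−0.55) = +0.71 V and the balanced reaction transfers n = 6 electrons.
For the overall reaction 3 Sn4+(aq) + 2 Ga(s) → 3 Sn2+(aq) + 2 Ga3+(aq), Q = ([Sn2+(aq)]^3·[Ga3+(aq)]^2) / [Sn4+(aq)]^3 = 8.8×10^7, giving log Q = 7.944.
E = E° − (0.0591/n)·log Q = +0.71 − (0.0591/6)(7.944) = +0.632 V.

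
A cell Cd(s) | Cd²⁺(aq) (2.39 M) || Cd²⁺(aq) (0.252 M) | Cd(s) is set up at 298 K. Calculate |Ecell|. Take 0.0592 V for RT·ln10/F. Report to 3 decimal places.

For a concentration cell E°cell = 0, since both electrodes use the same couple.
The compartment with the higher Cd²⁺(aq) concentration (2.39 M) acts as the cathode; ions are reduced there and produced at the dilute (0.252 M) anode.
With n = 2, Ecell = −(0.0592/2)·log([dilute]/[conc]) = −(0.0592/2)·log(0.252/2.39) = +0.029 V.

0.029 V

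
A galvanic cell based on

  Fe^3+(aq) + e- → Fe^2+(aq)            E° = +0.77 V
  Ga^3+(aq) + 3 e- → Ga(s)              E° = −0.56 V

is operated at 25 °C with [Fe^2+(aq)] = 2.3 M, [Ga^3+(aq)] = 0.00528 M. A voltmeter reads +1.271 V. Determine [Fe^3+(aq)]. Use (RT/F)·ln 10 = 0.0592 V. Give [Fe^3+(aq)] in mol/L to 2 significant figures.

With Fe³⁺/Fe²⁺ at the cathode and Ga³⁺/Ga at the anode, E°cell = +0.77 − (−0.56) = +1.33 V (n = 3).
From the Nernst equation, log Q = n(E° − E)/0.0592 = 3·(+1.33 − (+1.271))/0.0592 = 2.990.
The balanced reaction is 3 Fe^3+(aq) + Ga(s) → 3 Fe^2+(aq) + Ga^3+(aq), so Q = ([Fe^2+(aq)]^3·[Ga^3+(aq)]) / [Fe^3+(aq)]^3.
Solving for the unknown gives log [Fe^3+(aq)] = −1.394, so [Fe^3+(aq)] ≈ 0.040 M.

0.040 M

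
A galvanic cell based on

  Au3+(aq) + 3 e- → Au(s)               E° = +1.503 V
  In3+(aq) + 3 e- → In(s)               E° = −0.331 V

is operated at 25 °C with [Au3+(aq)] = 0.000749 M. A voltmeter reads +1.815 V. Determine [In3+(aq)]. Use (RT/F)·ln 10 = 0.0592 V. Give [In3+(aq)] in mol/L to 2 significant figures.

With Au³⁺/Au at the cathode and In³⁺/In at the anode, E°cell = +1.503 − (−0.331) = +1.834 V (n = 3).
From the Nernst equation, log Q = n(E° − E)/0.0592 = 3·(+1.834 − (+1.815))/0.0592 = 0.963.
For Au3+(aq) + In(s) → Au(s) + In3+(aq), the reaction quotient is Q = [In3+(aq)] / [Au3+(aq)].
Substituting the known concentrations and solving, log [In3+(aq)] = −2.163 and [In3+(aq)] = 0.0069 M.

0.0069 M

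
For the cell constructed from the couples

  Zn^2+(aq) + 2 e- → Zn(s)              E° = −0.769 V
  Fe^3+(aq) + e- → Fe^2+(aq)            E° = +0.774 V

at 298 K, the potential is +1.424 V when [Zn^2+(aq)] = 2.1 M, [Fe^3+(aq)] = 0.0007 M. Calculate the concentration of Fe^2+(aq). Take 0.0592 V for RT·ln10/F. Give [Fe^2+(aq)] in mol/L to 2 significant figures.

0.049 M

With Fe³⁺/Fe²⁺ at the cathode and Zn²⁺/Zn at the anode, E°cell = +0.774 − (−0.769) = +1.543 V (n = 2).
From the Nernst equation, log Q = n(E° − E)/0.0592 = 2·(+1.543 − (+1.424))/0.0592 = 4.020.
Balancing electrons gives 2 Fe^3+(aq) + Zn(s) → 2 Fe^2+(aq) + Zn^2+(aq); thus Q = ([Fe^2+(aq)]^2·[Zn^2+(aq)]) / [Fe^3+(aq)]^2.
Substituting the known concentrations and solving, log [Fe^2+(aq)] = −1.306 and [Fe^2+(aq)] = 0.049 M.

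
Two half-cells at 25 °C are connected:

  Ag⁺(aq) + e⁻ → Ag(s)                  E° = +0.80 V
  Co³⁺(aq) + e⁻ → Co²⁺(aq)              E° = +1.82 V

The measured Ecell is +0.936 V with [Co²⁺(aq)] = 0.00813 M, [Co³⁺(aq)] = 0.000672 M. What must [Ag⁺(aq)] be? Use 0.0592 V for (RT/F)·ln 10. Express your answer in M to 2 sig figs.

2.2 M

With Co³⁺/Co²⁺ at the cathode and Ag⁺/Ag at the anode, E°cell = +1.82 − (+0.80) = +1.02 V (n = 1).
Since E = E° − (0.0592/n)·log Q, log Q = n(E° − E)/0.0592 = 1.419.
For Co³⁺(aq) + Ag(s) → Co²⁺(aq) + Ag⁺(aq), the reaction quotient is Q = ([Co²⁺(aq)]·[Ag⁺(aq)]) / [Co³⁺(aq)].
Isolating [Ag⁺(aq)] in Q = 10^{1.419} yields log [Ag⁺(aq)] = 0.336, i.e. 2.2 M.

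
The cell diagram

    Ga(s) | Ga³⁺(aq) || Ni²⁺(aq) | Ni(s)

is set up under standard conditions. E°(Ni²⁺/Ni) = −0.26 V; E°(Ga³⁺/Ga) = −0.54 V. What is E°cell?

+0.28 V

By convention the left-hand electrode in cell notation is the anode (oxidation) and the right-hand electrode is the cathode (reduction).
E°cell = E°(right) − E°(left) = −0.26 − (−0.54) = +0.28 V.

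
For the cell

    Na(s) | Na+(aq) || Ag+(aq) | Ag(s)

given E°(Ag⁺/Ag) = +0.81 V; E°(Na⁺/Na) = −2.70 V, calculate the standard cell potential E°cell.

By convention the left-hand electrode in cell notation is the anode (oxidation) and the right-hand electrode is the cathode (reduction).
E°cell = E°(right) − E°(left) = +0.81 − (−2.70) = +3.51 V.

+3.51 V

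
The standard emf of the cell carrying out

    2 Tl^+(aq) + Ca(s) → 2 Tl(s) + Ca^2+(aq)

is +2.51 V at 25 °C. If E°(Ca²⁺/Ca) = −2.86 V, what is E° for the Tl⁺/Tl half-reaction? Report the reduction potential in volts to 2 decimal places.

In the reaction as written the Tl⁺/Tl couple is reduced (cathode) and Ca²⁺/Ca is oxidized (anode), so E°cell = E°(Tl⁺/Tl) − E°(Ca²⁺/Ca).
E°(Tl⁺/Tl) = E°cell + E°(anode) = +2.51 + (−2.86) = −0.35 V.

−0.35 V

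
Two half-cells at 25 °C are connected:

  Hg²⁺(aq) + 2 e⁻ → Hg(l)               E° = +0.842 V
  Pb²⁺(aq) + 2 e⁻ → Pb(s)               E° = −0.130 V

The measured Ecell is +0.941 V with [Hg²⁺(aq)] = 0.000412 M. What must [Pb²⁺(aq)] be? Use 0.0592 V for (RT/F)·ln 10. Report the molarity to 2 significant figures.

Hg²⁺/Hg is the cathode (higher E°); E°cell = +0.842 − (−0.130) = +0.972 V with n = 2.
Since E = E° − (0.0592/n)·log Q, log Q = n(E° − E)/0.0592 = 1.047.
Balancing electrons gives Hg²⁺(aq) + Pb(s) → Hg(l) + Pb²⁺(aq); thus Q = [Pb²⁺(aq)] / [Hg²⁺(aq)].
Substituting the known concentrations and solving, log [Pb²⁺(aq)] = −2.338 and [Pb²⁺(aq)] = 0.0046 M.

0.0046 M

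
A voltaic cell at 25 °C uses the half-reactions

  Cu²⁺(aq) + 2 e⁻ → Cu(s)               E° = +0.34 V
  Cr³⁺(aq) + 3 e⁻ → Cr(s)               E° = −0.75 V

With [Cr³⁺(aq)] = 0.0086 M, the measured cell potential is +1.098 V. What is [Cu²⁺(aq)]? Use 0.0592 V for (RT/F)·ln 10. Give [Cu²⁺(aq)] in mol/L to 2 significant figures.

0.078 M

With Cu²⁺/Cu at the cathode and Cr³⁺/Cr at the anode, E°cell = +0.34 − (−0.75) = +1.09 V (n = 6).
Rearranging E = E° − (0.0592/n)·log Q gives log Q = 6(+1.09 − (+1.098))/0.0592 = −0.811.
Balancing electrons gives 3 Cu²⁺(aq) + 2 Cr(s) → 3 Cu(s) + 2 Cr³⁺(aq); thus Q = [Cr³⁺(aq)]^2 / [Cu²⁺(aq)]^3.
Substituting the known concentrations and solving, log [Cu²⁺(aq)] = −1.107 and [Cu²⁺(aq)] = 0.078 M.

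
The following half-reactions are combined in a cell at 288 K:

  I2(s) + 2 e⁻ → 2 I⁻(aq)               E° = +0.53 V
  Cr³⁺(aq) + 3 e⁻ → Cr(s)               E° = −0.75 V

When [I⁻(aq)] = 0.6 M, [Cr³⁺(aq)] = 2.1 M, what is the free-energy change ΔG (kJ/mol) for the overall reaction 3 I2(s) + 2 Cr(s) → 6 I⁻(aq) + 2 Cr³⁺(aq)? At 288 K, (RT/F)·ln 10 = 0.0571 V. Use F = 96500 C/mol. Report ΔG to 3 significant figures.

E°cell = +0.53 − (−0.75) = +1.28 V; the balanced reaction transfers n = 6 electrons.
The reaction quotient is [I⁻(aq)]^6·[Cr³⁺(aq)]^2 = 0.206; by Nernst, E = +1.28 − (0.0571/6)(−0.687) = +1.2865 V.
Finally ΔG = −nFE = −(6)(96500 C/mol)(+1.2865 V) = −745 kJ/mol.

−745 kJ/mol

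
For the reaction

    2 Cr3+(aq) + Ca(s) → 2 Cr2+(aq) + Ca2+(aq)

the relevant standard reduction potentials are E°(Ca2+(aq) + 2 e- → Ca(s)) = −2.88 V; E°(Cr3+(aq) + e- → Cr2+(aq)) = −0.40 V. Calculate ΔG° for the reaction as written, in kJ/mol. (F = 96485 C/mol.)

−479 kJ/mol

In the reaction as written Cr3+(aq) is reduced, so the Cr³⁺/Cr²⁺ couple is the cathode and Ca²⁺/Ca is the anode.
E°cell = −0.40 − (−2.88) = +2.48 V; balancing electrons gives n = 2.
ΔG° = −nFE°cell = −(2)(96485)(+2.48) J/mol = −479 kJ/mol.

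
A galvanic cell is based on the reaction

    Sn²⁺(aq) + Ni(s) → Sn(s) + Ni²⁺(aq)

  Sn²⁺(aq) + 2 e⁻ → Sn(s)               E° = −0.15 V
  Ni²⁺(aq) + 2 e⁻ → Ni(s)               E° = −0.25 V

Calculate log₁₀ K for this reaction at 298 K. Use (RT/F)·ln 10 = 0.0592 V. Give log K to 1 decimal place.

The Sn²⁺/Sn couple is reduced (cathode); E°cell = −0.15 − (−0.25) = +0.10 V with n = 2.
At equilibrium E = 0, so log K = nE°cell / 0.0592 = (2)(+0.10) / 0.0592 = 3.4.

log K = 3.4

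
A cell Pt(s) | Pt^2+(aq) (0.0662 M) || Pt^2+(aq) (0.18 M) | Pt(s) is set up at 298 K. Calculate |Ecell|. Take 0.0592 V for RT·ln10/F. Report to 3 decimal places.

0.013 V

For a concentration cell E°cell = 0, since both electrodes use the same couple.
The compartment with the higher Pt^2+(aq) concentration (0.18 M) acts as the cathode; ions are reduced there and produced at the dilute (0.0662 M) anode.
With n = 2, Ecell = −(0.0592/2)·log([dilute]/[conc]) = −(0.0592/2)·log(0.0662/0.18) = +0.013 V.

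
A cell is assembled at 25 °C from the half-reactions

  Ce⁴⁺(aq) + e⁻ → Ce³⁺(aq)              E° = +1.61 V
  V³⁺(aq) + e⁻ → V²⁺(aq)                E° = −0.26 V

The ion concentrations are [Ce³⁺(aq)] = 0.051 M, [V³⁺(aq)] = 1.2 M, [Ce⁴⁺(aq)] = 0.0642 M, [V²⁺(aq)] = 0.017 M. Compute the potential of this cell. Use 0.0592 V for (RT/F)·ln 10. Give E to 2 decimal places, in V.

+1.77 V

The Ce⁴⁺/Ce³⁺ couple has the more positive E°, so it is the cathode; V³⁺/V²⁺ is the anode.
The standard potential is +1.61 − (−0.26) = +1.87 V and the balanced reaction transfers n = 1 electron.
For the overall reaction Ce⁴⁺(aq) + V²⁺(aq) → Ce³⁺(aq) + V³⁺(aq), Q = ([Ce³⁺(aq)]·[V³⁺(aq)]) / ([Ce⁴⁺(aq)]·[V²⁺(aq)]) = 56.1, giving log Q = 1.749.
E = E° − (0.0592/n)·log Q = +1.87 − (0.0592/1)(1.749) = +1.77 V.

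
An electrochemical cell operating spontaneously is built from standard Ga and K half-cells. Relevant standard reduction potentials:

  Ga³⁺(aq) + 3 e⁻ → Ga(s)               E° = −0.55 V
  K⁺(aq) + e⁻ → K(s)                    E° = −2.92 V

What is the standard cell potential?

The Ga³⁺/Ga couple has the higher E°, so Ga ion is reduced (cathode) and K is oxidized (anode).
E°cell = E°(cathode) − E°(anode) = −0.55 − (−2.92) = +2.37 V.

+2.37 V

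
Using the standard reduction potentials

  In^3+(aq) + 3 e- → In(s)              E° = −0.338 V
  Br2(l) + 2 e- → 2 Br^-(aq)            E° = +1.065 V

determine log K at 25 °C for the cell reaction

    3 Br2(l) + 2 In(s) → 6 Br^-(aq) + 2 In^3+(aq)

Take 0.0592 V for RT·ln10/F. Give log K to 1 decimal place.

The Br₂/Br⁻ couple is reduced (cathode); E°cell = +1.065 − (−0.338) = +1.403 V with n = 6.
At equilibrium E = 0, so log K = nE°cell / 0.0592 = (6)(+1.403) / 0.0592 = 142.2.

log K = 142.2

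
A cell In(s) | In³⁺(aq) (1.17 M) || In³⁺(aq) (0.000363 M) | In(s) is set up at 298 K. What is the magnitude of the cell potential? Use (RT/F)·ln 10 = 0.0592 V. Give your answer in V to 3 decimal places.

0.069 V

For a concentration cell E°cell = 0, since both electrodes use the same couple.
The compartment with the higher In³⁺(aq) concentration (1.17 M) acts as the cathode; ions are reduced there and produced at the dilute (0.000363 M) anode.
With n = 3, Ecell = −(0.0592/3)·log([dilute]/[conc]) = −(0.0592/3)·log(0.000363/1.17) = +0.069 V.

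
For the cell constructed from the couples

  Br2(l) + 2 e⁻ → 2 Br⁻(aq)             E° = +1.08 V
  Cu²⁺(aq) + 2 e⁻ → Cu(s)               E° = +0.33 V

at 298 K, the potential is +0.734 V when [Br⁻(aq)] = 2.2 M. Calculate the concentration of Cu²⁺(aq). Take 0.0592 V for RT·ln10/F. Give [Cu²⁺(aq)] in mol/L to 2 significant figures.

0.72 M

Br₂/Br⁻ is the cathode (higher E°); E°cell = +1.08 − (+0.33) = +0.75 V with n = 2.
Since E = E° − (0.0592/n)·log Q, log Q = n(E° − E)/0.0592 = 0.541.
Balancing electrons gives Br2(l) + Cu(s) → 2 Br⁻(aq) + Cu²⁺(aq); thus Q = [Br⁻(aq)]^2·[Cu²⁺(aq)].
Solving for the unknown gives log [Cu²⁺(aq)] = −0.144, so [Cu²⁺(aq)] ≈ 0.72 M.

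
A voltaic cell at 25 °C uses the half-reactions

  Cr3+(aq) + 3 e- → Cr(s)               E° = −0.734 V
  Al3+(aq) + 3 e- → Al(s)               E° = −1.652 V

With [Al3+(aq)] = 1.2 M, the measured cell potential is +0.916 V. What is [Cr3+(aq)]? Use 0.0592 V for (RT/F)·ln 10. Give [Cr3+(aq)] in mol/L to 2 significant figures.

0.95 M

The Cr³⁺/Cr couple has the larger reduction potential, so it is the cathode: E°cell = −0.734 − (−1.652) = +0.918 V and n = 3.
Since E = E° − (0.0592/n)·log Q, log Q = n(E° − E)/0.0592 = 0.101.
The balanced reaction is Cr3+(aq) + Al(s) → Cr(s) + Al3+(aq), so Q = [Al3+(aq)] / [Cr3+(aq)].
Solving for the unknown gives log [Cr3+(aq)] = −0.022, so [Cr3+(aq)] ≈ 0.95 M.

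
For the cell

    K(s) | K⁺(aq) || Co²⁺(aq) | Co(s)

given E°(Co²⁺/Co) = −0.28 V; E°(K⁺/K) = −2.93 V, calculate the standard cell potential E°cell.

By convention the left-hand electrode in cell notation is the anode (oxidation) and the right-hand electrode is the cathode (reduction).
E°cell = E°(right) − E°(left) = −0.28 − (−2.93) = +2.65 V.

+2.65 V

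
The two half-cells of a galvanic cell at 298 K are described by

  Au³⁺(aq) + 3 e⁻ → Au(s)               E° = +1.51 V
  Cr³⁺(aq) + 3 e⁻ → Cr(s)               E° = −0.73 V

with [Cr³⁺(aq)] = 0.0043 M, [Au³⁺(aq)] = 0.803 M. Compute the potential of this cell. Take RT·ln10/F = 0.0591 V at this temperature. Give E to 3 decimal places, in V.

+2.285 V

Au³⁺/Au is reduced (cathode, E° = +1.51 V) and Cr³⁺/Cr is oxidized (anode).
E°cell = E°cat − E°an = +1.51 − (−0.73) = +2.24 V; n = 3.
Balancing gives Au³⁺(aq) + Cr(s) → Au(s) + Cr³⁺(aq); hence Q = [Cr³⁺(aq)] / [Au³⁺(aq)] = 0.00535 (log Q = −2.271).
E = E° − (0.0591/n)·log Q = +2.24 − (0.0591/3)(−2.271) = +2.285 V.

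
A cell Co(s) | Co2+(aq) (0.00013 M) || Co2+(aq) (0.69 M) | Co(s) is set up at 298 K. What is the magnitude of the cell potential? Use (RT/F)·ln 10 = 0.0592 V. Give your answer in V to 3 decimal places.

0.110 V

For a concentration cell E°cell = 0, since both electrodes use the same couple.
The compartment with the higher Co2+(aq) concentration (0.69 M) acts as the cathode; ions are reduced there and produced at the dilute (0.00013 M) anode.
With n = 2, Ecell = −(0.0592/2)·log([dilute]/[conc]) = −(0.0592/2)·log(0.00013/0.69) = +0.110 V.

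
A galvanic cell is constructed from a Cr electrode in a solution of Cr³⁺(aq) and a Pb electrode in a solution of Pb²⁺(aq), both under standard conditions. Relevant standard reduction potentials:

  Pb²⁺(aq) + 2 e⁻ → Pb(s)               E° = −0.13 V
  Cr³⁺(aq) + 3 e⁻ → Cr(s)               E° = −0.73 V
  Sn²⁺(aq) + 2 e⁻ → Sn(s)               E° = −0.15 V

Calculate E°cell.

+0.60 V

Of the two couples in this cell, the one with the more positive reduction potential is reduced at the cathode: here that is Pb²⁺/Pb (−0.13 V); Cr³⁺/Cr (−0.73 V) is the anode.
E°cell = E°(cathode) − E°(anode) = −0.13 − (−0.73) = +0.60 V.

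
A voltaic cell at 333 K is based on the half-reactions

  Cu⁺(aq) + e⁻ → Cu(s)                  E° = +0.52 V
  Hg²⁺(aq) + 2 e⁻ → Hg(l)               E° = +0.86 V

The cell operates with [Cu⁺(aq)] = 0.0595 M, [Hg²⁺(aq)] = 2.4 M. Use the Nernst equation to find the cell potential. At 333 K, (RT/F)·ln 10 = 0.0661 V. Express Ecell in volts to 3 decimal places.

+0.434 V

The Hg²⁺/Hg couple has the more positive E°, so it is the cathode; Cu⁺/Cu is the anode.
E°cell = E°cat − E°an = +0.86 − (+0.52) = +0.34 V; n = 2.
The balanced reaction is Hg²⁺(aq) + 2 Cu(s) → Hg(l) + 2 Cu⁺(aq), so Q = [Cu⁺(aq)]^2 / [Hg²⁺(aq)] = 0.00148 and log Q = −2.831.
Applying E = E° − (RT ln10/nF)·log Q gives +0.34 − (0.0661/2)(−2.831) = +0.434 V.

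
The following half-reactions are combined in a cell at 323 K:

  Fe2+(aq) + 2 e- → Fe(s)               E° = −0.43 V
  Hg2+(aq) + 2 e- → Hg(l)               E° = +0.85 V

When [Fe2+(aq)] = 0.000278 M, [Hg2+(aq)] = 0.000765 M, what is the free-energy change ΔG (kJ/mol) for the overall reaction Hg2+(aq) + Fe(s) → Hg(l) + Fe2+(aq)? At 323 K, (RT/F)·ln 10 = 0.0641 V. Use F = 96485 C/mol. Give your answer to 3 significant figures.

−250 kJ/mol

E°cell = +0.85 − (−0.43) = +1.28 V; the balanced reaction transfers n = 2 electrons.
Q = [Fe2+(aq)] / [Hg2+(aq)] = 0.363, so log Q = −0.440 and E = +1.28 − (0.0641/2)(−0.440) = +1.2941 V.
Finally ΔG = −nFE = −(2)(96485 C/mol)(+1.2941 V) = −250 kJ/mol.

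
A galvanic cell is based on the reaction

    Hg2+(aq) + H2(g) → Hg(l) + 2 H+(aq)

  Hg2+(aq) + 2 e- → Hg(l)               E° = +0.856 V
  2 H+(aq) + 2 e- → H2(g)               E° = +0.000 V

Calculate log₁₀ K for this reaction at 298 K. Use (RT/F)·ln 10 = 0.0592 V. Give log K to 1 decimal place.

The Hg²⁺/Hg couple is reduced (cathode); E°cell = +0.856 − (+0.000) = +0.856 V with n = 2.
At equilibrium E = 0, so log K = nE°cell / 0.0592 = (2)(+0.856) / 0.0592 = 28.9.

log K = 28.9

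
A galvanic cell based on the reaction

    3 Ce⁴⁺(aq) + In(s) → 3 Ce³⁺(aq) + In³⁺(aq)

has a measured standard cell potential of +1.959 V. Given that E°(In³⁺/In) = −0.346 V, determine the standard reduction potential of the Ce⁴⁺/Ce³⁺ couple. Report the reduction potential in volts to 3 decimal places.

In the reaction as written the Ce⁴⁺/Ce³⁺ couple is reduced (cathode) and In³⁺/In is oxidized (anode), so E°cell = E°(Ce⁴⁺/Ce³⁺) − E°(In³⁺/In).
E°(Ce⁴⁺/Ce³⁺) = E°cell + E°(anode) = +1.959 + (−0.346) = +1.613 V.

+1.613 V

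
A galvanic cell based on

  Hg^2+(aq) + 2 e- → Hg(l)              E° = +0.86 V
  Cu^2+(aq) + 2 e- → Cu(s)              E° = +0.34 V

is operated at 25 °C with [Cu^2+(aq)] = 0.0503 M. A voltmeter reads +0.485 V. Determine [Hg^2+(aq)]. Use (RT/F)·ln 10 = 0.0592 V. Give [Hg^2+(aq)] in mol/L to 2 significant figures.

With Hg²⁺/Hg at the cathode and Cu²⁺/Cu at the anode, E°cell = +0.86 − (+0.34) = +0.52 V (n = 2).
From the Nernst equation, log Q = n(E° − E)/0.0592 = 2·(+0.52 − (+0.485))/0.0592 = 1.182.
Balancing electrons gives Hg^2+(aq) + Cu(s) → Hg(l) + Cu^2+(aq); thus Q = [Cu^2+(aq)] / [Hg^2+(aq)].
Isolating [Hg^2+(aq)] in Q = 10^{1.182} yields log [Hg^2+(aq)] = −2.480, i.e. 0.0033 M.

0.0033 M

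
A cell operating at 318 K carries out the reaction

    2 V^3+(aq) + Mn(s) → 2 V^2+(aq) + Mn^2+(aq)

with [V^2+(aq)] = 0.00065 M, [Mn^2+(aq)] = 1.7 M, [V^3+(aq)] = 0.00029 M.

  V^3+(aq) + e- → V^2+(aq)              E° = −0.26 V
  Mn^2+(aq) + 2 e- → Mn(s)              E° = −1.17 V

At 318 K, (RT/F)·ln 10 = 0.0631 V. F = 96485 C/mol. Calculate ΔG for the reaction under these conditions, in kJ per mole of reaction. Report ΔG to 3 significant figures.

With V³⁺/V²⁺ reduced at the cathode, E°cell = −0.26 − (−1.17) = +0.91 V and n = 2.
Q = ([V^2+(aq)]^2·[Mn^2+(aq)]) / [V^3+(aq)]^2 = 8.54, so log Q = 0.931 and E = +0.91 − (0.0631/2)(0.931) = +0.8806 V.
Finally ΔG = −nFE = −(2)(96485 C/mol)(+0.8806 V) = −170 kJ/mol.

−170 kJ/mol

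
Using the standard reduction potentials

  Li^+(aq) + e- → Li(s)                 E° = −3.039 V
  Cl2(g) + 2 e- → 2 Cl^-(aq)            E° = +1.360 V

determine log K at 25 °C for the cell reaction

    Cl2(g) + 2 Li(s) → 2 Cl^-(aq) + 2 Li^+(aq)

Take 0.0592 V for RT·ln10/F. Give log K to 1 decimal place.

log K = 148.6

The Cl₂/Cl⁻ couple is reduced (cathode); E°cell = +1.360 − (−3.039) = +4.399 V with n = 2.
At equilibrium E = 0, so log K = nE°cell / 0.0592 = (2)(+4.399) / 0.0592 = 148.6.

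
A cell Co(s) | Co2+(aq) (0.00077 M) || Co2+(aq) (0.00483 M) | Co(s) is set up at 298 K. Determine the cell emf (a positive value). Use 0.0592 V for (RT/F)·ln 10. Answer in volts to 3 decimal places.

For a concentration cell E°cell = 0, since both electrodes use the same couple.
The compartment with the higher Co2+(aq) concentration (0.00483 M) acts as the cathode; ions are reduced there and produced at the dilute (0.00077 M) anode.
With n = 2, Ecell = −(0.0592/2)·log([dilute]/[conc]) = −(0.0592/2)·log(0.00077/0.00483) = +0.024 V.

0.024 V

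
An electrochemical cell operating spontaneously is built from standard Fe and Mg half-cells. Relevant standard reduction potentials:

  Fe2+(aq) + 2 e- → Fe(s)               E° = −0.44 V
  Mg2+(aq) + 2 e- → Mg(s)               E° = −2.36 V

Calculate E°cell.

+1.92 V

Of the two couples in this cell, the one with the more positive reduction potential is reduced at the cathode: here that is Fe²⁺/Fe (−0.44 V); Mg²⁺/Mg (−2.36 V) is the anode.
E°cell = E°(cathode) − E°(anode) = −0.44 − (−2.36) = +1.92 V.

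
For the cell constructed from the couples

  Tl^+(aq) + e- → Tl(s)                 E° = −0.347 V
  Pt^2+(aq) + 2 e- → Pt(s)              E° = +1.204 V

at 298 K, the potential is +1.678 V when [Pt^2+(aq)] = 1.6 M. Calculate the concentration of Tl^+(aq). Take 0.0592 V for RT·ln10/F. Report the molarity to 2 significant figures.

With Pt²⁺/Pt at the cathode and Tl⁺/Tl at the anode, E°cell = +1.204 − (−0.347) = +1.551 V (n = 2).
Since E = E° − (0.0592/n)·log Q, log Q = n(E° − E)/0.0592 = −4.291.
For Pt^2+(aq) + 2 Tl(s) → Pt(s) + 2 Tl^+(aq), the reaction quotient is Q = [Tl^+(aq)]^2 / [Pt^2+(aq)].
Isolating [Tl^+(aq)] in Q = 10^{−4.291} yields log [Tl^+(aq)] = −2.043, i.e. 0.0091 M.

0.0091 M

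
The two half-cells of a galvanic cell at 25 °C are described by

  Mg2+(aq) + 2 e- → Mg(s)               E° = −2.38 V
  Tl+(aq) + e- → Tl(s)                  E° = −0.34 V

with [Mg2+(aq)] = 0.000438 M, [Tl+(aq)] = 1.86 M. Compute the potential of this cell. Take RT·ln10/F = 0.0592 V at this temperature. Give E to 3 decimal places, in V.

+2.155 V

Tl⁺/Tl is reduced (cathode, E° = −0.34 V) and Mg²⁺/Mg is oxidized (anode).
E°cell = E°cat − E°an = −0.34 − (−2.38) = +2.04 V; n = 2.
Balancing gives 2 Tl+(aq) + Mg(s) → 2 Tl(s) + Mg2+(aq); hence Q = [Mg2+(aq)] / [Tl+(aq)]^2 = 0.000127 (log Q = −3.898).
E = E° − (0.0592/n)·log Q = +2.04 − (0.0592/2)(−3.898) = +2.155 V.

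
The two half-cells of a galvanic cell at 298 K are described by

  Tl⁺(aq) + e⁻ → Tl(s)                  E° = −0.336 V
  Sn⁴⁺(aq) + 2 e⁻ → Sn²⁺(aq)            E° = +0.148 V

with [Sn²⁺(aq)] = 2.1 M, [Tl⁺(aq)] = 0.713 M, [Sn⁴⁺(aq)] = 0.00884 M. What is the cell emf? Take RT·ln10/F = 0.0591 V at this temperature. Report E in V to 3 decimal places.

+0.422 V

The Sn⁴⁺/Sn²⁺ couple has the more positive E°, so it is the cathode; Tl⁺/Tl is the anode.
E°cell = E°cat − E°an = +0.148 − (−0.336) = +0.484 V; n = 2.
The balanced reaction is Sn⁴⁺(aq) + 2 Tl(s) → Sn²⁺(aq) + 2 Tl⁺(aq), so Q = ([Sn²⁺(aq)]·[Tl⁺(aq)]^2) / [Sn⁴⁺(aq)] = 121 and log Q = 2.082.
Applying E = E° − (RT ln10/nF)·log Q gives +0.484 − (0.0591/2)(2.082) = +0.422 V.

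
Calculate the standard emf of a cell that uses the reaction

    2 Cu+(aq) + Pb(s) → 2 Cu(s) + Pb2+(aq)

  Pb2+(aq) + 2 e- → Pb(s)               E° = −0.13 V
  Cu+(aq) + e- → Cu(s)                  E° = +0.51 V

Cu+(aq) gains electrons, so the Cu⁺/Cu couple is the cathode; the Pb²⁺/Pb couple is the anode.
E°cell = E°(cathode) − E°(anode) = +0.51 − (−0.13) = +0.64 V.

+0.64 V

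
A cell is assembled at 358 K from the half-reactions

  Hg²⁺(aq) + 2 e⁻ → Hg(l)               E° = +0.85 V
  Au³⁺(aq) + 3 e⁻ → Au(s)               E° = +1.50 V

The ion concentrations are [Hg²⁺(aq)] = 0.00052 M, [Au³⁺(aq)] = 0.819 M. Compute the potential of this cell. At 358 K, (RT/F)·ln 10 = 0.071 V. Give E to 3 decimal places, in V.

Since E°(Au³⁺/Au) > E°(Hg²⁺/Hg), Au³⁺/Au serves as the cathode.
The standard potential is +1.50 − (+0.85) = +0.65 V and the balanced reaction transfers n = 6 electrons.
For the overall reaction 2 Au³⁺(aq) + 3 Hg(l) → 2 Au(s) + 3 Hg²⁺(aq), Q = [Hg²⁺(aq)]^3 / [Au³⁺(aq)]^2 = 2.1×10^−10, giving log Q = −9.679.
By the Nernst equation, E = +0.65 − (0.071/6)·(−9.679) = +0.765 V.

+0.765 V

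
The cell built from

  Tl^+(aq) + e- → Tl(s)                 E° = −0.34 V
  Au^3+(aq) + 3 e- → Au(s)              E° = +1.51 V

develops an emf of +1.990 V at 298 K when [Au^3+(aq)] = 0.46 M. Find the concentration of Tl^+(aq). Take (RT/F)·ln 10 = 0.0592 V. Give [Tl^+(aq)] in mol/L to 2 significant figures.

0.0033 M

With Au³⁺/Au at the cathode and Tl⁺/Tl at the anode, E°cell = +1.51 − (−0.34) = +1.85 V (n = 3).
From the Nernst equation, log Q = n(E° − E)/0.0592 = 3·(+1.85 − (+1.990))/0.0592 = −7.095.
For Au^3+(aq) + 3 Tl(s) → Au(s) + 3 Tl^+(aq), the reaction quotient is Q = [Tl^+(aq)]^3 / [Au^3+(aq)].
Substituting the known concentrations and solving, log [Tl^+(aq)] = −2.477 and [Tl^+(aq)] = 0.0033 M.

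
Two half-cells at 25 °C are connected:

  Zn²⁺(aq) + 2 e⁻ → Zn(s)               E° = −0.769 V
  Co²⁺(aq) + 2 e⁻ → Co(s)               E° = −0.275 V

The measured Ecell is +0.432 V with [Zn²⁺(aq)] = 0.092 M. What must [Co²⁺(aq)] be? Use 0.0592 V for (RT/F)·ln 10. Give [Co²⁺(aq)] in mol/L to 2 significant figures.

0.00074 M

The Co²⁺/Co couple has the larger reduction potential, so it is the cathode: E°cell = −0.275 − (−0.769) = +0.494 V and n = 2.
Since E = E° − (0.0592/n)·log Q, log Q = n(E° − E)/0.0592 = 2.095.
The balanced reaction is Co²⁺(aq) + Zn(s) → Co(s) + Zn²⁺(aq), so Q = [Zn²⁺(aq)] / [Co²⁺(aq)].
Substituting the known concentrations and solving, log [Co²⁺(aq)] = −3.131 and [Co²⁺(aq)] = 0.00074 M.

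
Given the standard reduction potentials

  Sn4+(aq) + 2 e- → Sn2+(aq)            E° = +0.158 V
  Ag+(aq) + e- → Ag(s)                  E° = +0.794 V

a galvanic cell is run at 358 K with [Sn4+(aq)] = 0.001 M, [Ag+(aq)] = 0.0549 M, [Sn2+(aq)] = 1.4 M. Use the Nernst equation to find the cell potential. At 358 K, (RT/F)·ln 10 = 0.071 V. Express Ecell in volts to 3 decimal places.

The Ag⁺/Ag couple has the more positive E°, so it is the cathode; Sn⁴⁺/Sn²⁺ is the anode.
E°cell = +0.794 − (+0.158) = +0.636 V, with n = 2 electrons transferred.
For the overall reaction 2 Ag+(aq) + Sn2+(aq) → 2 Ag(s) + Sn4+(aq), Q = [Sn4+(aq)] / ([Ag+(aq)]^2·[Sn2+(aq)]) = 0.237, giving log Q = −0.625.
Applying E = E° − (RT ln10/nF)·log Q gives +0.636 − (0.071/2)(−0.625) = +0.658 V.

+0.658 V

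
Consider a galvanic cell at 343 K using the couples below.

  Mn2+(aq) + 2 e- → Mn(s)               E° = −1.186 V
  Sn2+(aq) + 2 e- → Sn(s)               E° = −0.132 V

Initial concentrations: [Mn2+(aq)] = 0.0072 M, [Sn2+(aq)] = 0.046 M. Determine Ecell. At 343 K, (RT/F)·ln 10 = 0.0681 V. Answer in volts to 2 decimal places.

The Sn²⁺/Sn couple has the more positive E°, so it is the cathode; Mn²⁺/Mn is the anode.
E°cell = −0.132 − (−1.186) = +1.054 V, with n = 2 electrons transferred.
For the overall reaction Sn2+(aq) + Mn(s) → Sn(s) + Mn2+(aq), Q = [Mn2+(aq)] / [Sn2+(aq)] = 0.157, giving log Q = −0.805.
By the Nernst equation, E = +1.054 − (0.0681/2)·(−0.805) = +1.08 V.

+1.08 V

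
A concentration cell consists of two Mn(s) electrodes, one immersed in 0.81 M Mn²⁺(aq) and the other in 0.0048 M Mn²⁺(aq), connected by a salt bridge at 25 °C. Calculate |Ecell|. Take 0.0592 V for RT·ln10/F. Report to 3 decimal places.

For a concentration cell E°cell = 0, since both electrodes use the same couple.
The compartment with the higher Mn²⁺(aq) concentration (0.81 M) acts as the cathode; ions are reduced there and produced at the dilute (0.0048 M) anode.
With n = 2, Ecell = −(0.0592/2)·log([dilute]/[conc]) = −(0.0592/2)·log(0.0048/0.81) = +0.066 V.

0.066 V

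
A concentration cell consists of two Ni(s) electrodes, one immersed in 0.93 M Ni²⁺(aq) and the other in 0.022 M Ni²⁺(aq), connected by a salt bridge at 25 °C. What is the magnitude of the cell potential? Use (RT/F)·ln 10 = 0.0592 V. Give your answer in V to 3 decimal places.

For a concentration cell E°cell = 0, since both electrodes use the same couple.
The compartment with the higher Ni²⁺(aq) concentration (0.93 M) acts as the cathode; ions are reduced there and produced at the dilute (0.022 M) anode.
With n = 2, Ecell = −(0.0592/2)·log([dilute]/[conc]) = −(0.0592/2)·log(0.022/0.93) = +0.048 V.

0.048 V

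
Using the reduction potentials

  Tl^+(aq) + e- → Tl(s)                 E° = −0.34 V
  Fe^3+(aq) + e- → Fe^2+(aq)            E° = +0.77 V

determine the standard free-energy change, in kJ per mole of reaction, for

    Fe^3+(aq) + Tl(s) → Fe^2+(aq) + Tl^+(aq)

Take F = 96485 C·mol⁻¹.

−107 kJ/mol

In the reaction as written Fe^3+(aq) is reduced, so the Fe³⁺/Fe²⁺ couple is the cathode and Tl⁺/Tl is the anode.
E°cell = +0.77 − (−0.34) = +1.11 V; balancing electrons gives n = 1.
ΔG° = −nFE°cell = −(1)(96485)(+1.11) J/mol = −107 kJ/mol.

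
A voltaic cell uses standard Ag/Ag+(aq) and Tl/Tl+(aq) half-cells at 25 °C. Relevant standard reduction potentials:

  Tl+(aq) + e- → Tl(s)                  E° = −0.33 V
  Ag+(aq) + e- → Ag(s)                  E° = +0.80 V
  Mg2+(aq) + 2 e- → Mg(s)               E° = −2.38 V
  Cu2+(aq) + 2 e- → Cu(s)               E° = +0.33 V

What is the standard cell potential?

+1.13 V

Of the two couples in this cell, the one with the more positive reduction potential is reduced at the cathode: here that is Ag⁺/Ag (+0.80 V); Tl⁺/Tl (−0.33 V) is the anode.
E°cell = E°(cathode) − E°(anode) = +0.80 − (−0.33) = +1.13 V.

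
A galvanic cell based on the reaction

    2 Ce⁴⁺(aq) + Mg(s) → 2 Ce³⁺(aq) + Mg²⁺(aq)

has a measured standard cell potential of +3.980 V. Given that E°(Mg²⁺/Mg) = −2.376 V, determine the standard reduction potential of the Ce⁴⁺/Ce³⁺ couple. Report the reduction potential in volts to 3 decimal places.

+1.604 V

In the reaction as written the Ce⁴⁺/Ce³⁺ couple is reduced (cathode) and Mg²⁺/Mg is oxidized (anode), so E°cell = E°(Ce⁴⁺/Ce³⁺) − E°(Mg²⁺/Mg).
E°(Ce⁴⁺/Ce³⁺) = E°cell + E°(anode) = +3.980 + (−2.376) = +1.604 V.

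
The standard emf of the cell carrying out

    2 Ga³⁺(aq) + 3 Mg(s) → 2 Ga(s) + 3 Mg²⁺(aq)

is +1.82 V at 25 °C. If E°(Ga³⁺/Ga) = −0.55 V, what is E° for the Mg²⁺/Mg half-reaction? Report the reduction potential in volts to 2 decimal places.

−2.37 V

In the reaction as written the Ga³⁺/Ga couple is reduced (cathode) and Mg²⁺/Mg is oxidized (anode), so E°cell = E°(Ga³⁺/Ga) − E°(Mg²⁺/Mg).
E°(Mg²⁺/Mg) = E°(cathode) − E°cell = −0.55 − (+1.82) = −2.37 V.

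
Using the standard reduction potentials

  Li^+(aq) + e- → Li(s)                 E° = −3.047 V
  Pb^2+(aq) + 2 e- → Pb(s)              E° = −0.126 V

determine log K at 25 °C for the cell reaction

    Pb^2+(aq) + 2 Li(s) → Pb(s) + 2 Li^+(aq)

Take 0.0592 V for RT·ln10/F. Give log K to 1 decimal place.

log K = 98.7

The Pb²⁺/Pb couple is reduced (cathode); E°cell = −0.126 − (−3.047) = +2.921 V with n = 2.
At equilibrium E = 0, so log K = nE°cell / 0.0592 = (2)(+2.921) / 0.0592 = 98.7.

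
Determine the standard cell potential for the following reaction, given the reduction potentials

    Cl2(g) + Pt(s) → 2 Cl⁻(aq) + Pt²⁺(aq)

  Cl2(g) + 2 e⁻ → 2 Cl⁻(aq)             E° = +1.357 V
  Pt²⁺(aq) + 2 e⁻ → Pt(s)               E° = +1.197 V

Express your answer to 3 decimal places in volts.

+0.160 V

In the reaction as written, Cl2(g) is reduced (cathode) and Pt²⁺(aq) is produced by oxidation at the anode.
E°cell = E°(cathode) − E°(anode) = +1.357 − (+1.197) = +0.160 V.
The positive value indicates the reaction is spontaneous as written.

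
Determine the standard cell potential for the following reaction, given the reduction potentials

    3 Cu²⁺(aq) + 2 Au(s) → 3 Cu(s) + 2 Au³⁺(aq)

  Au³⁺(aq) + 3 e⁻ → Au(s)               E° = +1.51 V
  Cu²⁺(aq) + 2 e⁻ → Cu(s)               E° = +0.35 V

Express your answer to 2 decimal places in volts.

−1.16 V

In the reaction as written, Cu²⁺(aq) is reduced (cathode) and Au³⁺(aq) is produced by oxidation at the anode.
E°cell = E°(cathode) − E°(anode) = +0.35 − (+1.51) = −1.16 V.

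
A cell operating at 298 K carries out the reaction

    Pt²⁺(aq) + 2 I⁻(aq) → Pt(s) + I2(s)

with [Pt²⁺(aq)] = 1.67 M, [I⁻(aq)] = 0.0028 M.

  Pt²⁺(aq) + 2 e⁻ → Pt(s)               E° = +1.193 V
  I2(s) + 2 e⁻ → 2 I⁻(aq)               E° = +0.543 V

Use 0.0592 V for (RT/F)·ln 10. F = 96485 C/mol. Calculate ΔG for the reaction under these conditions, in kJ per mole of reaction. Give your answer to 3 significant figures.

−97.5 kJ/mol

E°cell = +1.193 − (+0.543) = +0.650 V; the balanced reaction transfers n = 2 electrons.
The reaction quotient is 1 / ([Pt²⁺(aq)]·[I⁻(aq)]^2) = 7.64×10^4; by Nernst, E = +0.650 − (0.0592/2)(4.883) = +0.5055 V.
ΔG = −nFE = −(2)(96485)(+0.5055) J/mol = −97.5 kJ/mol.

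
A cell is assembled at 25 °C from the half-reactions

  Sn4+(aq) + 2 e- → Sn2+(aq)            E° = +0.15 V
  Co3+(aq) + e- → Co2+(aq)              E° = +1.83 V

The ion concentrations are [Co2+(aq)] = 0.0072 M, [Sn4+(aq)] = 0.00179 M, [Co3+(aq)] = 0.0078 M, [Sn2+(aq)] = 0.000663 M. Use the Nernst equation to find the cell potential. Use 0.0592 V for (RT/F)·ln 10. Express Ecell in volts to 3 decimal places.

The Co³⁺/Co²⁺ couple has the more positive E°, so it is the cathode; Sn⁴⁺/Sn²⁺ is the anode.
E°cell = +1.83 − (+0.15) = +1.68 V, with n = 2 electrons transferred.
For the overall reaction 2 Co3+(aq) + Sn2+(aq) → 2 Co2+(aq) + Sn4+(aq), Q = ([Co2+(aq)]^2·[Sn4+(aq)]) / ([Co3+(aq)]^2·[Sn2+(aq)]) = 2.3, giving log Q = 0.362.
By the Nernst equation, E = +1.68 − (0.0592/2)·(0.362) = +1.669 V.

+1.669 V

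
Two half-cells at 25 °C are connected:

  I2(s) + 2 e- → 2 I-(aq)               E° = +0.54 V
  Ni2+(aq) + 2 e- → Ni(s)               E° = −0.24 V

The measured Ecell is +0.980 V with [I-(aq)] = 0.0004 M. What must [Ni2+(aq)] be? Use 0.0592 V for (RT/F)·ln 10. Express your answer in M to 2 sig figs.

I₂/I⁻ is the cathode (higher E°); E°cell = +0.54 − (−0.24) = +0.78 V with n = 2.
Since E = E° − (0.0592/n)·log Q, log Q = n(E° − E)/0.0592 = −6.757.
Balancing electrons gives I2(s) + Ni(s) → 2 I-(aq) + Ni2+(aq); thus Q = [I-(aq)]^2·[Ni2+(aq)].
Solving for the unknown gives log [Ni2+(aq)] = 0.039, so [Ni2+(aq)] ≈ 1.1 M.

1.1 M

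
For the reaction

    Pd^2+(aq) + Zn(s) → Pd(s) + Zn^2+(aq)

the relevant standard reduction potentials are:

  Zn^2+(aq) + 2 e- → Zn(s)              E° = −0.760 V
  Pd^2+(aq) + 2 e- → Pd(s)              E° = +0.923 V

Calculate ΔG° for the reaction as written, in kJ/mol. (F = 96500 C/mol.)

In the reaction as written Pd^2+(aq) is reduced, so the Pd²⁺/Pd couple is the cathode and Zn²⁺/Zn is the anode.
E°cell = +0.923 − (−0.760) = +1.683 V; balancing electrons gives n = 2.
ΔG° = −nFE°cell = −(2)(96500)(+1.683) J/mol = −325 kJ/mol.

−325 kJ/mol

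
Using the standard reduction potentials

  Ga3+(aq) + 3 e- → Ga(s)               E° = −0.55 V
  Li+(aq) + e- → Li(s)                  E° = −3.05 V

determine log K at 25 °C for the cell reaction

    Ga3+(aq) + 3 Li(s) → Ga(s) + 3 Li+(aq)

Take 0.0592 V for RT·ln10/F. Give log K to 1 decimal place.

The Ga³⁺/Ga couple is reduced (cathode); E°cell = −0.55 − (−3.05) = +2.50 V with n = 3.
At equilibrium E = 0, so log K = nE°cell / 0.0592 = (3)(+2.50) / 0.0592 = 126.7.

log K = 126.7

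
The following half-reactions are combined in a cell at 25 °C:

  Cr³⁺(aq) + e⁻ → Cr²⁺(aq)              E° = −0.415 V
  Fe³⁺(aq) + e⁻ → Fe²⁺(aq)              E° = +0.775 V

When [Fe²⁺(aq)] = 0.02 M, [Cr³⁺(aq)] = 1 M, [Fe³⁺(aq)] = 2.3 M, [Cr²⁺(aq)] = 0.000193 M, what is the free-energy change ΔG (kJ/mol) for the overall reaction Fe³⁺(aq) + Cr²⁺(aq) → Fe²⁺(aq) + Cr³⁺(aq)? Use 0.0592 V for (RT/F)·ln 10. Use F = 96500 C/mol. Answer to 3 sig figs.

−105 kJ/mol

E°cell = +0.775 − (−0.415) = +1.190 V; the balanced reaction transfers n = 1 electron.
Here Q = ([Fe²⁺(aq)]·[Cr³⁺(aq)]) / ([Fe³⁺(aq)]·[Cr²⁺(aq)]) = 45.1 (log Q = 1.654), giving E = +1.190 − (0.0592/1)·(1.654) = +1.0921 V.
Then ΔG = −nFE = −1 × 96500 × +1.0921 J/mol = −105 kJ/mol.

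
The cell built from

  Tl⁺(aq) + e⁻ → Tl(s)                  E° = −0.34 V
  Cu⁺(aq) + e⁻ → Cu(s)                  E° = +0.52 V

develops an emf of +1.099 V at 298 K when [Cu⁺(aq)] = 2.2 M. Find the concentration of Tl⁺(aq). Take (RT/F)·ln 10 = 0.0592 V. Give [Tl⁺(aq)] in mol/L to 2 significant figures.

Cu⁺/Cu is the cathode (higher E°); E°cell = +0.52 − (−0.34) = +0.86 V with n = 1.
Rearranging E = E° − (0.0592/n)·log Q gives log Q = 1(+0.86 − (+1.099))/0.0592 = −4.037.
For Cu⁺(aq) + Tl(s) → Cu(s) + Tl⁺(aq), the reaction quotient is Q = [Tl⁺(aq)] / [Cu⁺(aq)].
Substituting the known concentrations and solving, log [Tl⁺(aq)] = −3.695 and [Tl⁺(aq)] = 0.00020 M.

0.00020 M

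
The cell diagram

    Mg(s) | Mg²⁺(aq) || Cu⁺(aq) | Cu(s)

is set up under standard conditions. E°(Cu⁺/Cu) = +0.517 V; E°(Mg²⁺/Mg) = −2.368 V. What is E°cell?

+2.885 V

By convention the left-hand electrode in cell notation is the anode (oxidation) and the right-hand electrode is the cathode (reduction).
E°cell = E°(right) − E°(left) = +0.517 − (−2.368) = +2.885 V.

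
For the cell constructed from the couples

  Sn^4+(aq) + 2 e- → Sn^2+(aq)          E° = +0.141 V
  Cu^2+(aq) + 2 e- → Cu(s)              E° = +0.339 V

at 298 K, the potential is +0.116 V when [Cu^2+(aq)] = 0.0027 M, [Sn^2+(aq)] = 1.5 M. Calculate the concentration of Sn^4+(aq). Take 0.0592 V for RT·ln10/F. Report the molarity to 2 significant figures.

The Cu²⁺/Cu couple has the larger reduction potential, so it is the cathode: E°cell = +0.339 − (+0.141) = +0.198 V and n = 2.
Rearranging E = E° − (0.0592/n)·log Q gives log Q = 2(+0.198 − (+0.116))/0.0592 = 2.770.
The balanced reaction is Cu^2+(aq) + Sn^2+(aq) → Cu(s) + Sn^4+(aq), so Q = [Sn^4+(aq)] / ([Cu^2+(aq)]·[Sn^2+(aq)]).
Solving for the unknown gives log [Sn^4+(aq)] = 0.377, so [Sn^4+(aq)] ≈ 2.4 M.

2.4 M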